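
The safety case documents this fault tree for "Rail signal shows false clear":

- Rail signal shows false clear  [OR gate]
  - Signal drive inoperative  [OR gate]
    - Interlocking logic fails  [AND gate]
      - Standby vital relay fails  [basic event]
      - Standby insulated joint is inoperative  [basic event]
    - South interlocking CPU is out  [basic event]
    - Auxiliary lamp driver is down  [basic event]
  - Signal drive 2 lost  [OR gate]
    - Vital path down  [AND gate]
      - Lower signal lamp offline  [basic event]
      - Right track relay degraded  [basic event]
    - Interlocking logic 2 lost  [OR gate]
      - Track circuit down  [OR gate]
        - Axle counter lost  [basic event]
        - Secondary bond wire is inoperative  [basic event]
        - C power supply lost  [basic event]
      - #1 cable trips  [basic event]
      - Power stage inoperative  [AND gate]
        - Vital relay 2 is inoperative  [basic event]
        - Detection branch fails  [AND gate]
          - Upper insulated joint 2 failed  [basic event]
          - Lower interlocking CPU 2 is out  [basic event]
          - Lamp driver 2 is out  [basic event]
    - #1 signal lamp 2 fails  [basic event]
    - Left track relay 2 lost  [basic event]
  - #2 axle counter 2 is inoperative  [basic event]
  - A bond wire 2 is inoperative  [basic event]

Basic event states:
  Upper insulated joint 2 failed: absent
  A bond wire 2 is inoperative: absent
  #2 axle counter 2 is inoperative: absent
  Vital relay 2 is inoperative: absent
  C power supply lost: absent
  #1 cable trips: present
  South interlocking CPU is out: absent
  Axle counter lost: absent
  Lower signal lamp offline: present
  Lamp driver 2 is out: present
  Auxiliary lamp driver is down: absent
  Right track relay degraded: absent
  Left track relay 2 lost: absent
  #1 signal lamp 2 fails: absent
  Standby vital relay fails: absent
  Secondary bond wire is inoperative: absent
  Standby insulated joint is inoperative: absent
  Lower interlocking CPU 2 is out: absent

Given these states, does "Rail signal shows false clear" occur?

Yes

Interlocking logic fails [AND]: Standby vital relay fails=not, Standby insulated joint is inoperative=not → not all inputs occur → does not occur.
Signal drive inoperative [OR]: Interlocking logic fails=not, South interlocking CPU is out=not, Auxiliary lamp driver is down=not → no input occurs → does not occur.
Vital path down [AND]: Lower signal lamp offline=occurs, Right track relay degraded=not → not all inputs occur → does not occur.
Track circuit down [OR]: Axle counter lost=not, Secondary bond wire is inoperative=not, C power supply lost=not → no input occurs → does not occur.
Detection branch fails [AND]: Upper insulated joint 2 failed=not, Lower interlocking CPU 2 is out=not, Lamp driver 2 is out=occurs → not all inputs occur → does not occur.
Power stage inoperative [AND]: Vital relay 2 is inoperative=not, Detection branch fails=not → not all inputs occur → does not occur.
Interlocking logic 2 lost [OR]: Track circuit down=not, #1 cable trips=occurs, Power stage inoperative=not → at least one input occurs → occurs.
Signal drive 2 lost [OR]: Vital path down=not, Interlocking logic 2 lost=occurs, #1 signal lamp 2 fails=not, Left track relay 2 lost=not → at least one input occurs → occurs.
Rail signal shows false clear [OR]: Signal drive inoperative=not, Signal drive 2 lost=occurs, #2 axle counter 2 is inoperative=not, A bond wire 2 is inoperative=not → at least one input occurs → occurs.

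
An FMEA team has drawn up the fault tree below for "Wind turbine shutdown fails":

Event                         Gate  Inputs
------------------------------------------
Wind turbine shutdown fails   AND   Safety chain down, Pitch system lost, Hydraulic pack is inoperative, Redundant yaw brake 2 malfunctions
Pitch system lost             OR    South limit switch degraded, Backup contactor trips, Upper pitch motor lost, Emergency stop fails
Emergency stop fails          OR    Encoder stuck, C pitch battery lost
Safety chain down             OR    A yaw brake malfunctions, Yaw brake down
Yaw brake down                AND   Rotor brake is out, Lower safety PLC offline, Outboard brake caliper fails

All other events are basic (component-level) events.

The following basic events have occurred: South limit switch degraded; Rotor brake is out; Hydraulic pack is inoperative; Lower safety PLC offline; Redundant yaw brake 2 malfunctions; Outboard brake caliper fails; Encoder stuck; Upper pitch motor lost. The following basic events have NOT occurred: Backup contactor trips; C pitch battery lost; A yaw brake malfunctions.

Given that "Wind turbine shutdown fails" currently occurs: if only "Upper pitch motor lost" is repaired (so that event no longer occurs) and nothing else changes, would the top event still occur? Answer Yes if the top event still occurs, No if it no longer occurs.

Yes

Counterfactual: set "Upper pitch motor lost" to not occurred.
Yaw brake down [AND]: Rotor brake is out=occurs, Lower safety PLC offline=occurs, Outboard brake caliper fails=occurs → all inputs occur → occurs.
Safety chain down [OR]: A yaw brake malfunctions=not, Yaw brake down=occurs → at least one input occurs → occurs.
Emergency stop fails [OR]: Encoder stuck=occurs, C pitch battery lost=not → at least one input occurs → occurs.
Pitch system lost [OR]: South limit switch degraded=occurs, Backup contactor trips=not, Upper pitch motor lost=not, Emergency stop fails=occurs → at least one input occurs → occurs.
Wind turbine shutdown fails [AND]: Safety chain down=occurs, Pitch system lost=occurs, Hydraulic pack is inoperative=occurs, Redundant yaw brake 2 malfunctions=occurs → all inputs occur → occurs.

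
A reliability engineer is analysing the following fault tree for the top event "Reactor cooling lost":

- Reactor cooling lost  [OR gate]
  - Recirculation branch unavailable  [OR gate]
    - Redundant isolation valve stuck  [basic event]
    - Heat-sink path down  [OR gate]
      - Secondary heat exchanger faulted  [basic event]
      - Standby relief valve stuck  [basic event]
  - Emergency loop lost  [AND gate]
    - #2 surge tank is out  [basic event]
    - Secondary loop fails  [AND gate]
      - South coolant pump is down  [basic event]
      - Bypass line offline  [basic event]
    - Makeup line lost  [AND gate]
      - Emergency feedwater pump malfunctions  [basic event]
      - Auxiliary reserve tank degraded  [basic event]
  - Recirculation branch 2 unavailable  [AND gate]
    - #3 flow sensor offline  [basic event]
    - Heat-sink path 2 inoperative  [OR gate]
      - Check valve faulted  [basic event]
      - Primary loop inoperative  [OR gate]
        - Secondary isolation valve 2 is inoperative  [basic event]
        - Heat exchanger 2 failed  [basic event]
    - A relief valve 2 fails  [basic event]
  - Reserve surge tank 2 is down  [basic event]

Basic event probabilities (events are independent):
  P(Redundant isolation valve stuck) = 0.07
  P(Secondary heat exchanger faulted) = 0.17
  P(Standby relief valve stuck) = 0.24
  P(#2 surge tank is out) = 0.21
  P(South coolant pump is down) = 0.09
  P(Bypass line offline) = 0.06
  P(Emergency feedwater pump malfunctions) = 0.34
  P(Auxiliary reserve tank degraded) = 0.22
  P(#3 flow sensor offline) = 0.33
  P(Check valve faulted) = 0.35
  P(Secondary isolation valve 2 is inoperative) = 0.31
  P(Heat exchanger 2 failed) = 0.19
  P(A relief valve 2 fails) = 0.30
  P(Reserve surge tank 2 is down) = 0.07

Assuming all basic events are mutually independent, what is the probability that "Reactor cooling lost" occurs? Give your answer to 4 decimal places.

0.4889

P(Heat-sink path down) [OR] = 1 − (1−0.17) × (1−0.24) = 0.369200
P(Recirculation branch unavailable) [OR] = 1 − (1−0.07) × (1−0.369200) = 0.413356
P(Secondary loop fails) [AND] = 0.09 × 0.06 = 0.005400
P(Makeup line lost) [AND] = 0.34 × 0.22 = 0.074800
P(Emergency loop lost) [AND] = 0.21 × 0.005400 × 0.074800 = 0.000085
P(Primary loop inoperative) [OR] = 1 − (1−0.31) × (1−0.19) = 0.441100
P(Heat-sink path 2 inoperative) [OR] = 1 − (1−0.35) × (1−0.441100) = 0.636715
P(Recirculation branch 2 unavailable) [AND] = 0.33 × 0.636715 × 0.30 = 0.063035
P(Reactor cooling lost) [OR] = 1 − (1−0.413356) × (1−0.000085) × (1−0.063035) × (1−0.07) = 0.488855
Rounded to 4 decimal places: P(Reactor cooling lost) ≈ 0.4889.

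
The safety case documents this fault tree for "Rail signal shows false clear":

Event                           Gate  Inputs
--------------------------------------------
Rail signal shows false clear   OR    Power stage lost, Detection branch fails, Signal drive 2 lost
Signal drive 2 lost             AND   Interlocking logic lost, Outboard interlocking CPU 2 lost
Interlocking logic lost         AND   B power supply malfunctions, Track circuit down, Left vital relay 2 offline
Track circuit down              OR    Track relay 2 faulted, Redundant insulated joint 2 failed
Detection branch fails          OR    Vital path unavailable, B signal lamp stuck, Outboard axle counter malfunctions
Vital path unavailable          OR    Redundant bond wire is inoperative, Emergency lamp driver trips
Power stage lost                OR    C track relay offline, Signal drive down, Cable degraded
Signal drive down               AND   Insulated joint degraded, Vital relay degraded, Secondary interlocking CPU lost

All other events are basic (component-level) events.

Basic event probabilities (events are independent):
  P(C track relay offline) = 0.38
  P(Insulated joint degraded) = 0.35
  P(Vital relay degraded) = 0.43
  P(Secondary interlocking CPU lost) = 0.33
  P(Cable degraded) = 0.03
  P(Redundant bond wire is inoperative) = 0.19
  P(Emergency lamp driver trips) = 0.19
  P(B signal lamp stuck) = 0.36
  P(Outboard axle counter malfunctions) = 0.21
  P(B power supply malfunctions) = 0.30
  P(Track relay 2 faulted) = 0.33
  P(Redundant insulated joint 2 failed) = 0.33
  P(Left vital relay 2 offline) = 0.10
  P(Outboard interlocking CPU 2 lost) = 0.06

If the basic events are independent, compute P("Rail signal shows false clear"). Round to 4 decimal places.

P(Signal drive down) [AND] = 0.35 × 0.43 × 0.33 = 0.049665
P(Power stage lost) [OR] = 1 − (1−0.38) × (1−0.049665) × (1−0.03) = 0.428469
P(Vital path unavailable) [OR] = 1 − (1−0.19) × (1−0.19) = 0.343900
P(Detection branch fails) [OR] = 1 − (1−0.343900) × (1−0.36) × (1−0.21) = 0.668276
P(Track circuit down) [OR] = 1 − (1−0.33) × (1−0.33) = 0.551100
P(Interlocking logic lost) [AND] = 0.30 × 0.551100 × 0.10 = 0.016533
P(Signal drive 2 lost) [AND] = 0.016533 × 0.06 = 0.000992
P(Rail signal shows false clear) [OR] = 1 − (1−0.428469) × (1−0.668276) × (1−0.000992) = 0.810598
Rounded to 4 decimal places: P(Rail signal shows false clear) ≈ 0.8106.

0.8106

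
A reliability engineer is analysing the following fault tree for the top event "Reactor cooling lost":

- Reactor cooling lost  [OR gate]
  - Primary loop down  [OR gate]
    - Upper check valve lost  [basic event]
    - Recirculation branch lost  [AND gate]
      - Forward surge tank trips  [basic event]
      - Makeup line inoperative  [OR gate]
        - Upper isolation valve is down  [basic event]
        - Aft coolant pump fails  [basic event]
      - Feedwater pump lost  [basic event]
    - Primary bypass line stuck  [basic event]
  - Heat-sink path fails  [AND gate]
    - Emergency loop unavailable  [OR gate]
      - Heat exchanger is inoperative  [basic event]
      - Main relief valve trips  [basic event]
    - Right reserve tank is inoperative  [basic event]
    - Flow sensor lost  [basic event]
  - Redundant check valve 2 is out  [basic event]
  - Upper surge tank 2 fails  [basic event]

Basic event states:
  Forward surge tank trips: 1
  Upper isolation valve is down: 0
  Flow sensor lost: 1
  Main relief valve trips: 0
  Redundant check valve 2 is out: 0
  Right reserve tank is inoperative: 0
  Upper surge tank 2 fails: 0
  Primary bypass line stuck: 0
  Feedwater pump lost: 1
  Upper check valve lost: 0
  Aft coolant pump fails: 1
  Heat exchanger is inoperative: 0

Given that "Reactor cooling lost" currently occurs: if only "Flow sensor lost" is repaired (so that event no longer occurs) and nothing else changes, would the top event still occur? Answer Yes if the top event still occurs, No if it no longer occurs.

Counterfactual: set "Flow sensor lost" to not occurred.
Makeup line inoperative [OR]: Upper isolation valve is down=not, Aft coolant pump fails=occurs → at least one input occurs → occurs.
Recirculation branch lost [AND]: Forward surge tank trips=occurs, Makeup line inoperative=occurs, Feedwater pump lost=occurs → all inputs occur → occurs.
Primary loop down [OR]: Upper check valve lost=not, Recirculation branch lost=occurs, Primary bypass line stuck=not → at least one input occurs → occurs.
Emergency loop unavailable [OR]: Heat exchanger is inoperative=not, Main relief valve trips=not → no input occurs → does not occur.
Heat-sink path fails [AND]: Emergency loop unavailable=not, Right reserve tank is inoperative=not, Flow sensor lost=not → not all inputs occur → does not occur.
Reactor cooling lost [OR]: Primary loop down=occurs, Heat-sink path fails=not, Redundant check valve 2 is out=not, Upper surge tank 2 fails=not → at least one input occurs → occurs.

Yes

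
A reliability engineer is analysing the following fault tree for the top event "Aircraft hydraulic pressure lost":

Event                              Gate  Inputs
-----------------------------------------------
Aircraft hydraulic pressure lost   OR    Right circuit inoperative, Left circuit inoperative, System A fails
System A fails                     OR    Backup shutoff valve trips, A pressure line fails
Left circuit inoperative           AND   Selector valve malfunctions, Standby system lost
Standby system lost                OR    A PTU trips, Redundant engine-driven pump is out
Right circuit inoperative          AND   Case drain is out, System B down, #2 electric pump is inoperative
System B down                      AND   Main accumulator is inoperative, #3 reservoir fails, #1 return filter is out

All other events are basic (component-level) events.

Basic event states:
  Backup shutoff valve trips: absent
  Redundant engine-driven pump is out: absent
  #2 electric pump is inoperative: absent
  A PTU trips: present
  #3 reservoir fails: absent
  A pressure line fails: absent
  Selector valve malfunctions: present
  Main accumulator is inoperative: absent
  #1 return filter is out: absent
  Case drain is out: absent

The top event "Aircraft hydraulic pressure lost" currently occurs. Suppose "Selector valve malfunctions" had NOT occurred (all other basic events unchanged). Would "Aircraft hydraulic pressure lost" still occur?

Counterfactual: set "Selector valve malfunctions" to not occurred.
System B down [AND]: Main accumulator is inoperative=not, #3 reservoir fails=not, #1 return filter is out=not → not all inputs occur → does not occur.
Right circuit inoperative [AND]: Case drain is out=not, System B down=not, #2 electric pump is inoperative=not → not all inputs occur → does not occur.
Standby system lost [OR]: A PTU trips=occurs, Redundant engine-driven pump is out=not → at least one input occurs → occurs.
Left circuit inoperative [AND]: Selector valve malfunctions=not, Standby system lost=occurs → not all inputs occur → does not occur.
System A fails [OR]: Backup shutoff valve trips=not, A pressure line fails=not → no input occurs → does not occur.
Aircraft hydraulic pressure lost [OR]: Right circuit inoperative=not, Left circuit inoperative=not, System A fails=not → no input occurs → does not occur.

No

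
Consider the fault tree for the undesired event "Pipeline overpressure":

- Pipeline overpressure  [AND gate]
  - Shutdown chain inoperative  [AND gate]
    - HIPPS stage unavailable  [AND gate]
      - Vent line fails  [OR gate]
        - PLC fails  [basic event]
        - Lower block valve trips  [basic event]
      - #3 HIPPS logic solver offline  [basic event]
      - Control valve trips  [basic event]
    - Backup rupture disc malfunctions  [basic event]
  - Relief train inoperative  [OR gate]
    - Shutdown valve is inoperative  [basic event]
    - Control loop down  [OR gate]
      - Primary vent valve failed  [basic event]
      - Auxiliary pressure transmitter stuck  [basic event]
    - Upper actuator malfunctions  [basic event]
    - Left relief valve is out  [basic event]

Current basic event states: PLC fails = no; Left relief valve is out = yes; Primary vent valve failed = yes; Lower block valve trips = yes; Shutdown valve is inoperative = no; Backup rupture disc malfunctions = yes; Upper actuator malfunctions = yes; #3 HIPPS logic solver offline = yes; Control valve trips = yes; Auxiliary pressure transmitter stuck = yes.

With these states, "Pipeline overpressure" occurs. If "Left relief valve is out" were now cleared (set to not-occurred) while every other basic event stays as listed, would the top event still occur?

Counterfactual: set "Left relief valve is out" to not occurred.
Vent line fails [OR]: PLC fails=not, Lower block valve trips=occurs → at least one input occurs → occurs.
HIPPS stage unavailable [AND]: Vent line fails=occurs, #3 HIPPS logic solver offline=occurs, Control valve trips=occurs → all inputs occur → occurs.
Shutdown chain inoperative [AND]: HIPPS stage unavailable=occurs, Backup rupture disc malfunctions=occurs → all inputs occur → occurs.
Control loop down [OR]: Primary vent valve failed=occurs, Auxiliary pressure transmitter stuck=occurs → at least one input occurs → occurs.
Relief train inoperative [OR]: Shutdown valve is inoperative=not, Control loop down=occurs, Upper actuator malfunctions=occurs, Left relief valve is out=not → at least one input occurs → occurs.
Pipeline overpressure [AND]: Shutdown chain inoperative=occurs, Relief train inoperative=occurs → all inputs occur → occurs.

Yes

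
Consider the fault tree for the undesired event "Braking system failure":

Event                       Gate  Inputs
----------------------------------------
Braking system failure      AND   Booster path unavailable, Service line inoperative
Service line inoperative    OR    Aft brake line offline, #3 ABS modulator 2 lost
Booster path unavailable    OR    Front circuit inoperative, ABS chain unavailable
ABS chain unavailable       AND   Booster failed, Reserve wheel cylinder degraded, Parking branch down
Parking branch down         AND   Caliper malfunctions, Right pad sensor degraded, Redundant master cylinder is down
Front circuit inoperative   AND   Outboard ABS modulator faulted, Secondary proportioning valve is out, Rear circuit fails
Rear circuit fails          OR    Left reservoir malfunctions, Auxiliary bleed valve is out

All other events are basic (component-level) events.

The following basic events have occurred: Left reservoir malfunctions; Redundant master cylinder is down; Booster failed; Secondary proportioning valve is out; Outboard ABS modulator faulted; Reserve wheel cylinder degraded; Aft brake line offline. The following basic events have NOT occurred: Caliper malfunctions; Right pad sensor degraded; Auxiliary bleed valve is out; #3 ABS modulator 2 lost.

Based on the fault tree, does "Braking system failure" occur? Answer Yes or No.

Rear circuit fails [OR]: Left reservoir malfunctions=occurs, Auxiliary bleed valve is out=not → at least one input occurs → occurs.
Front circuit inoperative [AND]: Outboard ABS modulator faulted=occurs, Secondary proportioning valve is out=occurs, Rear circuit fails=occurs → all inputs occur → occurs.
Parking branch down [AND]: Caliper malfunctions=not, Right pad sensor degraded=not, Redundant master cylinder is down=occurs → not all inputs occur → does not occur.
ABS chain unavailable [AND]: Booster failed=occurs, Reserve wheel cylinder degraded=occurs, Parking branch down=not → not all inputs occur → does not occur.
Booster path unavailable [OR]: Front circuit inoperative=occurs, ABS chain unavailable=not → at least one input occurs → occurs.
Service line inoperative [OR]: Aft brake line offline=occurs, #3 ABS modulator 2 lost=not → at least one input occurs → occurs.
Braking system failure [AND]: Booster path unavailable=occurs, Service line inoperative=occurs → all inputs occur → occurs.

Yes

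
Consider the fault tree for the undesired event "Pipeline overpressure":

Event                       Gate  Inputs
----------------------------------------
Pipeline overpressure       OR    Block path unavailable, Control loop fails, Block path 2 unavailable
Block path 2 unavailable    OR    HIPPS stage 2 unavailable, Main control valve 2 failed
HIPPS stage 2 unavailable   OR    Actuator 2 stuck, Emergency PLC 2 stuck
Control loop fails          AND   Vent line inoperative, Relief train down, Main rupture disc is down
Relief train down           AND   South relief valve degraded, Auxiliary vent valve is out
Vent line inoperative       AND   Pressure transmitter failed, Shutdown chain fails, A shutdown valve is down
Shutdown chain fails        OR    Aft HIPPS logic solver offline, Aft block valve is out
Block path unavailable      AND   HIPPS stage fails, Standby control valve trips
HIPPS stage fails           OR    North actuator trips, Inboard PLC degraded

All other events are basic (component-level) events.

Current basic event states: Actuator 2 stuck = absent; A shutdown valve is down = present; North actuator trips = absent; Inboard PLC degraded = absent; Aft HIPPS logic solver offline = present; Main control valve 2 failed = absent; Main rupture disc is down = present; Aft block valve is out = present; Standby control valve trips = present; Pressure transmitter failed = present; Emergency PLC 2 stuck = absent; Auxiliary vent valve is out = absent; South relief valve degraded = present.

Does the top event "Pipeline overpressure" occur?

HIPPS stage fails [OR]: North actuator trips=not, Inboard PLC degraded=not → no input occurs → does not occur.
Block path unavailable [AND]: HIPPS stage fails=not, Standby control valve trips=occurs → not all inputs occur → does not occur.
Shutdown chain fails [OR]: Aft HIPPS logic solver offline=occurs, Aft block valve is out=occurs → at least one input occurs → occurs.
Vent line inoperative [AND]: Pressure transmitter failed=occurs, Shutdown chain fails=occurs, A shutdown valve is down=occurs → all inputs occur → occurs.
Relief train down [AND]: South relief valve degraded=occurs, Auxiliary vent valve is out=not → not all inputs occur → does not occur.
Control loop fails [AND]: Vent line inoperative=occurs, Relief train down=not, Main rupture disc is down=occurs → not all inputs occur → does not occur.
HIPPS stage 2 unavailable [OR]: Actuator 2 stuck=not, Emergency PLC 2 stuck=not → no input occurs → does not occur.
Block path 2 unavailable [OR]: HIPPS stage 2 unavailable=not, Main control valve 2 failed=not → no input occurs → does not occur.
Pipeline overpressure [OR]: Block path unavailable=not, Control loop fails=not, Block path 2 unavailable=not → no input occurs → does not occur.

No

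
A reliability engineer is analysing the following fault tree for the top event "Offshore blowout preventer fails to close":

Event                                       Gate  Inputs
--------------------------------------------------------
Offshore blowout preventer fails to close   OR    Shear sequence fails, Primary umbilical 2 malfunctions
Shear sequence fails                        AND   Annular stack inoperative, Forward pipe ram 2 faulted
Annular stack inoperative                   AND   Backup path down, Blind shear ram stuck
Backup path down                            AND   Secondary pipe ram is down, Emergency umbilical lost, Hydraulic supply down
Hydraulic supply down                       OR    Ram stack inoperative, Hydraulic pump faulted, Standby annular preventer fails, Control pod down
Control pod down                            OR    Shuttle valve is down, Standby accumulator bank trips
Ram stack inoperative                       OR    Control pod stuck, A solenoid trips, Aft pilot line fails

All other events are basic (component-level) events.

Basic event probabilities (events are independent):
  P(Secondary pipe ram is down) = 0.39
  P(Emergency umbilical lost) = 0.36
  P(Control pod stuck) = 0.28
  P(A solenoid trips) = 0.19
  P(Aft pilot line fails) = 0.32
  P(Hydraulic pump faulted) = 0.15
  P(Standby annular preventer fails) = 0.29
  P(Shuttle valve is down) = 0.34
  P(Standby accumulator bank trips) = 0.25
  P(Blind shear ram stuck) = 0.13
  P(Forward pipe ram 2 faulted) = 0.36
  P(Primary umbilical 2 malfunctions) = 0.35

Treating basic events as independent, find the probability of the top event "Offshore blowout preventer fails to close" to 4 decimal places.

0.3538

P(Ram stack inoperative) [OR] = 1 − (1−0.28) × (1−0.19) × (1−0.32) = 0.603424
P(Control pod down) [OR] = 1 − (1−0.34) × (1−0.25) = 0.505000
P(Hydraulic supply down) [OR] = 1 − (1−0.603424) × (1−0.15) × (1−0.29) × (1−0.505000) = 0.881530
P(Backup path down) [AND] = 0.39 × 0.36 × 0.881530 = 0.123767
P(Annular stack inoperative) [AND] = 0.123767 × 0.13 = 0.016090
P(Shear sequence fails) [AND] = 0.016090 × 0.36 = 0.005792
P(Offshore blowout preventer fails to close) [OR] = 1 − (1−0.005792) × (1−0.35) = 0.353765
Rounded to 4 decimal places: P(Offshore blowout preventer fails to close) ≈ 0.3538.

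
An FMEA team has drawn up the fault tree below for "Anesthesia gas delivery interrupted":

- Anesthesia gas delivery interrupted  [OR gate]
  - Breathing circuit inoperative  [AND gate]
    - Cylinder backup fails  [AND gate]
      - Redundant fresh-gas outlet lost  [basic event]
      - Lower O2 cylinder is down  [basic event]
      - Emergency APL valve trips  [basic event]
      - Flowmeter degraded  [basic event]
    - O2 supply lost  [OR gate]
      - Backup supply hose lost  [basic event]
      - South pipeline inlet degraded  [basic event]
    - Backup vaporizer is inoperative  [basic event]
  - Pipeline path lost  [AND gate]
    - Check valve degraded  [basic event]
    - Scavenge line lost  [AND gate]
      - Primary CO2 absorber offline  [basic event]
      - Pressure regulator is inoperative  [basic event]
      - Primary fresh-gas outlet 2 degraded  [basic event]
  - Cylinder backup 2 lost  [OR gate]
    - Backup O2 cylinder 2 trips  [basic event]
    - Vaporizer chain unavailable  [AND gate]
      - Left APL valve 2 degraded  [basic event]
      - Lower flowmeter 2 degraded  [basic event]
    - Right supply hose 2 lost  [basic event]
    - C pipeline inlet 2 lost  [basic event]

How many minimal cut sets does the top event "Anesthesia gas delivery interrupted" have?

7

Cylinder backup fails [AND]: one cut set from each child combined → 1 × 1 × 1 × 1 = 1 cut set(s).
O2 supply lost [OR]: union of children's cut sets → 2 cut set(s).
Breathing circuit inoperative [AND]: one cut set from each child combined → 1 × 2 × 1 = 2 cut set(s).
Scavenge line lost [AND]: one cut set from each child combined → 1 × 1 × 1 = 1 cut set(s).
Pipeline path lost [AND]: one cut set from each child combined → 1 × 1 = 1 cut set(s).
Vaporizer chain unavailable [AND]: one cut set from each child combined → 1 × 1 = 1 cut set(s).
Cylinder backup 2 lost [OR]: union of children's cut sets → 4 cut set(s).
Anesthesia gas delivery interrupted [OR]: union of children's cut sets → 7 cut set(s).
Minimal cut sets: {Backup supply hose lost, Backup vaporizer is inoperative, Emergency APL valve trips, Flowmeter degraded, Lower O2 cylinder is down, Redundant fresh-gas outlet lost}; {Backup vaporizer is inoperative, Emergency APL valve trips, Flowmeter degraded, Lower O2 cylinder is down, Redundant fresh-gas outlet lost, South pipeline inlet degraded}; {Check valve degraded, Pressure regulator is inoperative, Primary CO2 absorber offline, Primary fresh-gas outlet 2 degraded}; {Backup O2 cylinder 2 trips}; {Left APL valve 2 degraded, Lower flowmeter 2 degraded}; {Right supply hose 2 lost}; {C pipeline inlet 2 lost}.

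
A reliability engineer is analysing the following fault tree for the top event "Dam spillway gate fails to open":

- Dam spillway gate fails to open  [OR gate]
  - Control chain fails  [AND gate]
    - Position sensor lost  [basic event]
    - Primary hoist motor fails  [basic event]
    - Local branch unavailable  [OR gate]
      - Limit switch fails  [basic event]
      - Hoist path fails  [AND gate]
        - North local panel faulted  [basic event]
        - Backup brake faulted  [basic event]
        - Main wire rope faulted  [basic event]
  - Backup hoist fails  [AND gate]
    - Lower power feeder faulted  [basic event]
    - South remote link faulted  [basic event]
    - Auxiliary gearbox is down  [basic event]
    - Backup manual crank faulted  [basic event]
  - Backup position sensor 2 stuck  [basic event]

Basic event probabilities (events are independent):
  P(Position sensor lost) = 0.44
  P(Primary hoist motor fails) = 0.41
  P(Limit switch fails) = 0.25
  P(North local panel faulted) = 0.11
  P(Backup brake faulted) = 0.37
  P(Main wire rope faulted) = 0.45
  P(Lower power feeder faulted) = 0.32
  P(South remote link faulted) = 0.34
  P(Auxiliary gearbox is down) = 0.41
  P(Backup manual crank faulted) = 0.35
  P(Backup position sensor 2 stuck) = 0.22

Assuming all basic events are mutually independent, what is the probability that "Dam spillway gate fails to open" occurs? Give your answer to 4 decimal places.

P(Hoist path fails) [AND] = 0.11 × 0.37 × 0.45 = 0.018315
P(Local branch unavailable) [OR] = 1 − (1−0.25) × (1−0.018315) = 0.263736
P(Control chain fails) [AND] = 0.44 × 0.41 × 0.263736 = 0.047578
P(Backup hoist fails) [AND] = 0.32 × 0.34 × 0.41 × 0.35 = 0.015613
P(Dam spillway gate fails to open) [OR] = 1 − (1−0.047578) × (1−0.015613) × (1−0.22) = 0.268710
Rounded to 4 decimal places: P(Dam spillway gate fails to open) ≈ 0.2687.

0.2687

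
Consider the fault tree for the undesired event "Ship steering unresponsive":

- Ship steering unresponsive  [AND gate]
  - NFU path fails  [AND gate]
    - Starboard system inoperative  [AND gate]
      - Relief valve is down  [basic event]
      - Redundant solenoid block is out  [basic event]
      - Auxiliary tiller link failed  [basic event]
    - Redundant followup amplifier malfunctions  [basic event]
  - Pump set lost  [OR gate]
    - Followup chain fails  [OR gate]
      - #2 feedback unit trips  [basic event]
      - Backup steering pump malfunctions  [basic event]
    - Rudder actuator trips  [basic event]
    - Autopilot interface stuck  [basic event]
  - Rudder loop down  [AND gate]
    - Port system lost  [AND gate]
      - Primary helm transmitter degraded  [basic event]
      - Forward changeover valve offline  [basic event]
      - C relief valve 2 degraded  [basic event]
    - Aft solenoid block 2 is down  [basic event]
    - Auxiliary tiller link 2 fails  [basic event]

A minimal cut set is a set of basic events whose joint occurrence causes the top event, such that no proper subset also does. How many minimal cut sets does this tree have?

4

Starboard system inoperative [AND]: one cut set from each child combined → 1 × 1 × 1 = 1 cut set(s).
NFU path fails [AND]: one cut set from each child combined → 1 × 1 = 1 cut set(s).
Followup chain fails [OR]: union of children's cut sets → 2 cut set(s).
Pump set lost [OR]: union of children's cut sets → 4 cut set(s).
Port system lost [AND]: one cut set from each child combined → 1 × 1 × 1 = 1 cut set(s).
Rudder loop down [AND]: one cut set from each child combined → 1 × 1 × 1 = 1 cut set(s).
Ship steering unresponsive [AND]: one cut set from each child combined → 1 × 4 × 1 = 4 cut set(s).
Minimal cut sets: {#2 feedback unit trips, Aft solenoid block 2 is down, Auxiliary tiller link 2 fails, Auxiliary tiller link failed, C relief valve 2 degraded, Forward changeover valve offline, Primary helm transmitter degraded, Redundant followup amplifier malfunctions, Redundant solenoid block is out, Relief valve is down}; {Aft solenoid block 2 is down, Auxiliary tiller link 2 fails, Auxiliary tiller link failed, Backup steering pump malfunctions, C relief valve 2 degraded, Forward changeover valve offline, Primary helm transmitter degraded, Redundant followup amplifier malfunctions, Redundant solenoid block is out, Relief valve is down}; {Aft solenoid block 2 is down, Auxiliary tiller link 2 fails, Auxiliary tiller link failed, C relief valve 2 degraded, Forward changeover valve offline, Primary helm transmitter degraded, Redundant followup amplifier malfunctions, Redundant solenoid block is out, Relief valve is down, Rudder actuator trips}; {Aft solenoid block 2 is down, Autopilot interface stuck, Auxiliary tiller link 2 fails, Auxiliary tiller link failed, C relief valve 2 degraded, Forward changeover valve offline, Primary helm transmitter degraded, Redundant followup amplifier malfunctions, Redundant solenoid block is out, Relief valve is down}.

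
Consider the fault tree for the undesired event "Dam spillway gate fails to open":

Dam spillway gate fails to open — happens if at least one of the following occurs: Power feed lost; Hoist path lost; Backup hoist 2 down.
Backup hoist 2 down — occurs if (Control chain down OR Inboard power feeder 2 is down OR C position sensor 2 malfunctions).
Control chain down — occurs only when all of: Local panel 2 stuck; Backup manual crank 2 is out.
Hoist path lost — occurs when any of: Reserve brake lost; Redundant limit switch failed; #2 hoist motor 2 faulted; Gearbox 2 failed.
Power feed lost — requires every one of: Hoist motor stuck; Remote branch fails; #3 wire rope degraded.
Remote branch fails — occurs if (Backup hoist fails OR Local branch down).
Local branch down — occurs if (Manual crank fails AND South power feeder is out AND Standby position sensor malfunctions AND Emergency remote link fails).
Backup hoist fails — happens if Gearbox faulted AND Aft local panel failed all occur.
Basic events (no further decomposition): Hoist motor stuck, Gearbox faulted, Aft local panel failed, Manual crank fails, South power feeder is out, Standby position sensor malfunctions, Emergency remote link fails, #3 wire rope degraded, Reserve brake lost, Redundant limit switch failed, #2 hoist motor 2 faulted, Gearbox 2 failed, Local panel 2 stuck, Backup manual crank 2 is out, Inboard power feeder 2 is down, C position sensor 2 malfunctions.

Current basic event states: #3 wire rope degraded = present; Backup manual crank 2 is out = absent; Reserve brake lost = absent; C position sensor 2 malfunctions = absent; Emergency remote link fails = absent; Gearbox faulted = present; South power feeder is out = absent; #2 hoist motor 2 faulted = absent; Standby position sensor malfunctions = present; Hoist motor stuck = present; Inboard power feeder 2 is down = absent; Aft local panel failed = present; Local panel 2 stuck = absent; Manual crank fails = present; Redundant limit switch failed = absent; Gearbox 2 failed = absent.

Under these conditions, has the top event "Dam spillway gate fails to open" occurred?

Yes

Backup hoist fails [AND]: Gearbox faulted=occurs, Aft local panel failed=occurs → all inputs occur → occurs.
Local branch down [AND]: Manual crank fails=occurs, South power feeder is out=not, Standby position sensor malfunctions=occurs, Emergency remote link fails=not → not all inputs occur → does not occur.
Remote branch fails [OR]: Backup hoist fails=occurs, Local branch down=not → at least one input occurs → occurs.
Power feed lost [AND]: Hoist motor stuck=occurs, Remote branch fails=occurs, #3 wire rope degraded=occurs → all inputs occur → occurs.
Hoist path lost [OR]: Reserve brake lost=not, Redundant limit switch failed=not, #2 hoist motor 2 faulted=not, Gearbox 2 failed=not → no input occurs → does not occur.
Control chain down [AND]: Local panel 2 stuck=not, Backup manual crank 2 is out=not → not all inputs occur → does not occur.
Backup hoist 2 down [OR]: Control chain down=not, Inboard power feeder 2 is down=not, C position sensor 2 malfunctions=not → no input occurs → does not occur.
Dam spillway gate fails to open [OR]: Power feed lost=occurs, Hoist path lost=not, Backup hoist 2 down=not → at least one input occurs → occurs.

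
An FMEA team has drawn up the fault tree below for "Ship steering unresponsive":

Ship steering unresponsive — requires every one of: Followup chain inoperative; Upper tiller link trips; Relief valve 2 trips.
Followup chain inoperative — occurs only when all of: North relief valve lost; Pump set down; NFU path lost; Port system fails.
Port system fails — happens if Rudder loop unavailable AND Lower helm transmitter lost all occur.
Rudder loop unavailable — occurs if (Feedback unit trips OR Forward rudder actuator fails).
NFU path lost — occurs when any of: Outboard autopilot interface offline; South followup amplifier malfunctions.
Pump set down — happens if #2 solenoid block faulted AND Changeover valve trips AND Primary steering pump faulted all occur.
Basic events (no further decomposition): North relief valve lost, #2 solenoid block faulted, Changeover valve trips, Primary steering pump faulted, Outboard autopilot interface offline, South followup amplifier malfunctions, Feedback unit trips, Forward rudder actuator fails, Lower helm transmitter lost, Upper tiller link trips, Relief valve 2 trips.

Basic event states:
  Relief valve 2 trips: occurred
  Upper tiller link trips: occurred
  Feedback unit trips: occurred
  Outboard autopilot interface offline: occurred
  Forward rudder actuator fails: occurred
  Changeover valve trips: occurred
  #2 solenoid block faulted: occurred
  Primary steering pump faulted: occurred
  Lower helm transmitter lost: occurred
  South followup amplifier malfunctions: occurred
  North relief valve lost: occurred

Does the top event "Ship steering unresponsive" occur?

Pump set down [AND]: #2 solenoid block faulted=occurs, Changeover valve trips=occurs, Primary steering pump faulted=occurs → all inputs occur → occurs.
NFU path lost [OR]: Outboard autopilot interface offline=occurs, South followup amplifier malfunctions=occurs → at least one input occurs → occurs.
Rudder loop unavailable [OR]: Feedback unit trips=occurs, Forward rudder actuator fails=occurs → at least one input occurs → occurs.
Port system fails [AND]: Rudder loop unavailable=occurs, Lower helm transmitter lost=occurs → all inputs occur → occurs.
Followup chain inoperative [AND]: North relief valve lost=occurs, Pump set down=occurs, NFU path lost=occurs, Port system fails=occurs → all inputs occur → occurs.
Ship steering unresponsive [AND]: Followup chain inoperative=occurs, Upper tiller link trips=occurs, Relief valve 2 trips=occurs → all inputs occur → occurs.

Yes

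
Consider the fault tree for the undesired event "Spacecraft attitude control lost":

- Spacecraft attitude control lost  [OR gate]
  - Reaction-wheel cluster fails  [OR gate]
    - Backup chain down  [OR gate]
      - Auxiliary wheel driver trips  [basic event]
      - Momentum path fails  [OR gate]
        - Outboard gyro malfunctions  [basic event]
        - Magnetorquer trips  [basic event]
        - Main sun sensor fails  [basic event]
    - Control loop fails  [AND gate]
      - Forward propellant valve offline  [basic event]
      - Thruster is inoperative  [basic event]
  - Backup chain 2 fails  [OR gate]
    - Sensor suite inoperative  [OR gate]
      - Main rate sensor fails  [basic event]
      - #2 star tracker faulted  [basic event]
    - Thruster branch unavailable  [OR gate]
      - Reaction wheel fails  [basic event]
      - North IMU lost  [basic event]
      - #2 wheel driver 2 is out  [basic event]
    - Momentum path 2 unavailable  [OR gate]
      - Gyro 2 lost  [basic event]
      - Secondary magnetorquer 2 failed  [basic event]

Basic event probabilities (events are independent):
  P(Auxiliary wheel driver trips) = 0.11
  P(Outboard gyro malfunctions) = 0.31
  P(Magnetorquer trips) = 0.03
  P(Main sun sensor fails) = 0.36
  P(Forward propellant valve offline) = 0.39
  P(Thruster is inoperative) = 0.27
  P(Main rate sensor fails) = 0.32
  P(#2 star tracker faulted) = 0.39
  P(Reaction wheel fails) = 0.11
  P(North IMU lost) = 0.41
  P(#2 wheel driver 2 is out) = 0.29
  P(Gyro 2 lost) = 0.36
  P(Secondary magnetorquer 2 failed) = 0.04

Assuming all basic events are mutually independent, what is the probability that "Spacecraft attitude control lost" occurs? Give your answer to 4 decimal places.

P(Momentum path fails) [OR] = 1 − (1−0.31) × (1−0.03) × (1−0.36) = 0.571648
P(Backup chain down) [OR] = 1 − (1−0.11) × (1−0.571648) = 0.618767
P(Control loop fails) [AND] = 0.39 × 0.27 = 0.105300
P(Reaction-wheel cluster fails) [OR] = 1 − (1−0.618767) × (1−0.105300) = 0.658911
P(Sensor suite inoperative) [OR] = 1 − (1−0.32) × (1−0.39) = 0.585200
P(Thruster branch unavailable) [OR] = 1 − (1−0.11) × (1−0.41) × (1−0.29) = 0.627179
P(Momentum path 2 unavailable) [OR] = 1 − (1−0.36) × (1−0.04) = 0.385600
P(Backup chain 2 fails) [OR] = 1 − (1−0.585200) × (1−0.627179) × (1−0.385600) = 0.904985
P(Spacecraft attitude control lost) [OR] = 1 − (1−0.658911) × (1−0.904985) = 0.967591
Rounded to 4 decimal places: P(Spacecraft attitude control lost) ≈ 0.9676.

0.9676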